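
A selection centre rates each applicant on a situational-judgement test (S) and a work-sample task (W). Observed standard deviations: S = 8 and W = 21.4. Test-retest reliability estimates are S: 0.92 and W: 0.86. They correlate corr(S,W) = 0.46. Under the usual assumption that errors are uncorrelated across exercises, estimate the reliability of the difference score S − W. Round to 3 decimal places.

0.810

Var(S−W) = 8² + 21.4² − 2·8·21.4·0.46 = 521.96 − 157.504 = 364.456.
Because errors are independent across components, Cov(Tᵢ,Tⱼ) = Cov(Xᵢ,Xⱼ); the off-diagonal part of the true-score variance is the same as above.
True-score variance = [8²·0.92 + 21.4²·0.86] − 157.504 = 452.726 − 157.504 = 295.222.
Reliability = 295.222 / 364.456 = 0.810.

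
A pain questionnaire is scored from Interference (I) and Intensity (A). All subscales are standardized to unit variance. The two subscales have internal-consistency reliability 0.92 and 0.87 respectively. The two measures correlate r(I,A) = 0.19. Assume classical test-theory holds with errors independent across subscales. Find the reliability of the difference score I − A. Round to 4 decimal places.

0.8704

Var(I−A) = 1 + 1 − 2·0.19 = 2 − 0.38 = 1.62.
Under uncorrelated errors the observed covariances equal the true-score covariances, so only the own-variance terms attenuate.
True-score variance = [0.92 + 0.87] − 0.38 = 1.79 − 0.38 = 1.41.
Reliability = 1.41 / 1.62 = 0.8704.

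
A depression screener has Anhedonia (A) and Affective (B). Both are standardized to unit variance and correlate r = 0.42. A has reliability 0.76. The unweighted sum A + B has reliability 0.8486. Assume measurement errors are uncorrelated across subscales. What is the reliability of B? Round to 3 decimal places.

0.810

Var(A+B) = 2 + 2·0.42 = 2.840.
True-score variance = ρ_A + ρ_B + 2·0.42, so 0.8486 = (0.76 + ρ_B + 0.84) / 2.840.
ρ_B = 0.8486·2.840 − 0.76 − 0.84 = 0.810.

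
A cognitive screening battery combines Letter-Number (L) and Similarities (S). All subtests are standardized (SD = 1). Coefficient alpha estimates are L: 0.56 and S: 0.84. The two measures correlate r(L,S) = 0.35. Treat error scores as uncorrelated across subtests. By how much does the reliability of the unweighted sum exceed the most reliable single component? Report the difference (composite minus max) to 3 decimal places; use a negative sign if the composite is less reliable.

Var(sum) = 2 + 0.7 = 2.7; true-score variance = 1.4 + 0.7 = 2.1; composite reliability = 0.7778.
Max component reliability = 0.8400.
Difference = 0.7778 − 0.8400 = -0.062.

-0.062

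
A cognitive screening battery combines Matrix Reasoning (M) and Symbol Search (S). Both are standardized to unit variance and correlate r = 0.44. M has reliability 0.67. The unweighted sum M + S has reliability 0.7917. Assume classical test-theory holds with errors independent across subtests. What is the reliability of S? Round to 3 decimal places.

0.730

Var(M+S) = 2 + 2·0.44 = 2.880.
True-score variance = ρ_M + ρ_S + 2·0.44, so 0.7917 = (0.67 + ρ_S + 0.88) / 2.880.
ρ_S = 0.7917·2.880 − 0.67 − 0.88 = 0.730.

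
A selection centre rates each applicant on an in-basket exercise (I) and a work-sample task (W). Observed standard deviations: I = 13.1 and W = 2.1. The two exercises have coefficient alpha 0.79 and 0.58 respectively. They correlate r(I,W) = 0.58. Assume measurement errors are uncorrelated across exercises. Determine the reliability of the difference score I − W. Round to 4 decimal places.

Var(I−W) = 13.1² + 2.1² − 2·13.1·2.1·0.58 = 176.02 − 31.9116 = 144.108.
With uncorrelated errors the cross-covariances are all true-score covariance, so they carry over unchanged; only the diagonal terms shrink to ρᵢσᵢ².
True-score variance = [13.1²·0.79 + 2.1²·0.58] − 31.9116 = 138.13 − 31.9116 = 106.218.
Reliability = 106.218 / 144.108 = 0.7371.

0.7371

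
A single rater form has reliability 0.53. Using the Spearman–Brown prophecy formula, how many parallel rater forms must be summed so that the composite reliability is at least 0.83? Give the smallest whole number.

k ≥ ρ*(1−ρ₁)/(ρ₁(1−ρ*)) = 0.83·0.47 / (0.53·0.17) = 4.330.
Smallest integer k = 5.

5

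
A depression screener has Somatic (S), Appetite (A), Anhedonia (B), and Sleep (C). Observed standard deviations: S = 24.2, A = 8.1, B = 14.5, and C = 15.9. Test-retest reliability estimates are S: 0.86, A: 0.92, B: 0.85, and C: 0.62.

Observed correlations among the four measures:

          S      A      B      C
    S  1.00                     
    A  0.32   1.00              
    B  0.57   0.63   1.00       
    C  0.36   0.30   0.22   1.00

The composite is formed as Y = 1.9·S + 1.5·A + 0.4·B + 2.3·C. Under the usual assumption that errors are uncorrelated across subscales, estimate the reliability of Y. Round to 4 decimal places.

0.8621

Var(Y) = 1.9²·24.2² + 1.5²·8.1² + 0.4²·14.5² + 2.3²·15.9² + 2·[2.85·24.2·8.1·0.32 + 0.76·24.2·14.5·0.57 + 4.37·24.2·15.9·0.36 + 0.6·8.1·14.5·0.63 + 3.45·8.1·15.9·0.30 + 0.92·14.5·15.9·0.22] = 3632.79 + 2320.95 = 5953.73.
Under uncorrelated errors the observed covariances equal the true-score covariances, so only the own-variance terms attenuate.
True-score variance = [1.9²·24.2²·0.86 + 1.5²·8.1²·0.92 + 0.4²·14.5²·0.85 + 2.3²·15.9²·0.62] + 2320.95 = 2811.75 + 2320.95 = 5132.7.
Reliability = 5132.7 / 5953.73 = 0.8621.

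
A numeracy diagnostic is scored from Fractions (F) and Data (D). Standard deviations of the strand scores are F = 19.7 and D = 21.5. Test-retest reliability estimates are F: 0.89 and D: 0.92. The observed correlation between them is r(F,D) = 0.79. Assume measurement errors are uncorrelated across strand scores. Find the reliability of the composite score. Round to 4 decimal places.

0.9476

Var(F+D) = 19.7² + 21.5² + 2·[19.7·21.5·0.79] = 850.34 + 669.209 = 1519.55.
With uncorrelated errors the cross-covariances are all true-score covariance, so they carry over unchanged; only the diagonal terms shrink to ρᵢσᵢ².
True-score variance = [19.7²·0.89 + 21.5²·0.92] + 669.209 = 770.67 + 669.209 = 1439.88.
Reliability = 1439.88 / 1519.55 = 0.9476.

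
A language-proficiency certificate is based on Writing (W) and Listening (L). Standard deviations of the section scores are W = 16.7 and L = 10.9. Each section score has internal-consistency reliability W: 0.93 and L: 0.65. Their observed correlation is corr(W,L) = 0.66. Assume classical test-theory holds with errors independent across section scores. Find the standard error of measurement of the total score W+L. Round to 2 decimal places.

Var(total) = 397.7 + 240.28 = 637.98.
True-score variance = 336.594 + 240.28 = 576.874, so reliability = 0.9042.
Error variance = 637.98 − 576.874 = 61.1058; SEM = √61.1058 = 7.82.

7.82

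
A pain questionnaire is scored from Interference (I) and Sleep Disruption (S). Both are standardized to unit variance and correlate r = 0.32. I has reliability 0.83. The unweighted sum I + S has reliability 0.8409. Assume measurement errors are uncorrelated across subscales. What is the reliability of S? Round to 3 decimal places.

Var(I+S) = 2 + 2·0.32 = 2.640.
True-score variance = ρ_I + ρ_S + 2·0.32, so 0.8409 = (0.83 + ρ_S + 0.64) / 2.640.
ρ_S = 0.8409·2.640 − 0.83 − 0.64 = 0.750.

0.750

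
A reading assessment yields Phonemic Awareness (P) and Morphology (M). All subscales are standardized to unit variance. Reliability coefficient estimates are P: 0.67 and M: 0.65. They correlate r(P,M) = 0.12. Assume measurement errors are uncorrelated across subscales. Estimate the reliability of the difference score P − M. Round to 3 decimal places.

0.614

Var(P−M) = 1 + 1 − 2·0.12 = 2 − 0.24 = 1.76.
Under uncorrelated errors the observed covariances equal the true-score covariances, so only the own-variance terms attenuate.
True-score variance = [0.67 + 0.65] − 0.24 = 1.32 − 0.24 = 1.08.
Reliability = 1.08 / 1.76 = 0.614.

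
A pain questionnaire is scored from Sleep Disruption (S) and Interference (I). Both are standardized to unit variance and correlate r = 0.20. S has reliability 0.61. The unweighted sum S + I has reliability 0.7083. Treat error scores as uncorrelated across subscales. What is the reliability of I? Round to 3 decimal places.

Var(S+I) = 2 + 2·0.20 = 2.400.
True-score variance = ρ_S + ρ_I + 2·0.20, so 0.7083 = (0.61 + ρ_I + 0.40) / 2.400.
ρ_I = 0.7083·2.400 − 0.61 − 0.40 = 0.690.

0.690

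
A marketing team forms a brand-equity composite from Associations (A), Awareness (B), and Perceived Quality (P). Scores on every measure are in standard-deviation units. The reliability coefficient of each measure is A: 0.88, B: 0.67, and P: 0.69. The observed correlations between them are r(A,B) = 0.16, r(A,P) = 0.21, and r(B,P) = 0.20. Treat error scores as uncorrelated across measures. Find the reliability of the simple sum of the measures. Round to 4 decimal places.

0.8164

Var(A+B+P) = 3 + 2·[0.16 + 0.21 + 0.20] = 3 + 1.14 = 4.14.
Under uncorrelated errors the observed covariances equal the true-score covariances, so only the own-variance terms attenuate.
True-score variance = [0.88 + 0.67 + 0.69] + 1.14 = 2.24 + 1.14 = 3.38.
Reliability = 3.38 / 4.14 = 0.8164.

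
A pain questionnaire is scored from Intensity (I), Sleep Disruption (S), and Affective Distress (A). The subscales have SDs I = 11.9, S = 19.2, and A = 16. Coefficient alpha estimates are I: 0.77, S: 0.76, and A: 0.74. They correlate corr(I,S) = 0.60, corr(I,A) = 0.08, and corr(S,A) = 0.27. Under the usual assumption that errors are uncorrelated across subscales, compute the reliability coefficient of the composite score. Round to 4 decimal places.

0.8483

Var(I+S+A) = 11.9² + 19.2² + 16² + 2·[11.9·19.2·0.60 + 11.9·16·0.08 + 19.2·16·0.27] = 766.25 + 470.528 = 1236.78.
Under uncorrelated errors the observed covariances equal the true-score covariances, so only the own-variance terms attenuate.
True-score variance = [11.9²·0.77 + 19.2²·0.76 + 16²·0.74] + 470.528 = 578.646 + 470.528 = 1049.17.
Reliability = 1049.17 / 1236.78 = 0.8483.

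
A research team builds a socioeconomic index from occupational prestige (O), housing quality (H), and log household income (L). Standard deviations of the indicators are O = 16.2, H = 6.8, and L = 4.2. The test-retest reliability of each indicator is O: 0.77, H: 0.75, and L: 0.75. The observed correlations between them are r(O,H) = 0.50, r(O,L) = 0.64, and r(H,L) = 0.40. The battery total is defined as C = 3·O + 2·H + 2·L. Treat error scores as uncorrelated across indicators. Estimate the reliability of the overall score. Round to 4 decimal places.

Var(C) = 3²·16.2² + 2²·6.8² + 2²·4.2² + 2·[6·16.2·6.8·0.50 + 6·16.2·4.2·0.64 + 4·6.8·4.2·0.40] = 2617.48 + 1274.9 = 3892.38.
With uncorrelated errors the cross-covariances are all true-score covariance, so they carry over unchanged; only the diagonal terms shrink to ρᵢσᵢ².
True-score variance = [3²·16.2²·0.77 + 2²·6.8²·0.75 + 2²·4.2²·0.75] + 1274.9 = 2010.35 + 1274.9 = 3285.25.
Reliability = 3285.25 / 3892.38 = 0.8440.

0.8440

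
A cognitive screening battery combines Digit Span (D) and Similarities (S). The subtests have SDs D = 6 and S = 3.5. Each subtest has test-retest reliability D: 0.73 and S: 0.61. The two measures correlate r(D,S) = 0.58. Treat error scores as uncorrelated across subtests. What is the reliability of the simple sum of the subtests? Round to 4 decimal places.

Var(D+S) = 6² + 3.5² + 2·[6·3.5·0.58] = 48.25 + 24.36 = 72.61.
Because errors are independent across components, Cov(Tᵢ,Tⱼ) = Cov(Xᵢ,Xⱼ); the off-diagonal part of the true-score variance is the same as above.
True-score variance = [6²·0.73 + 3.5²·0.61] + 24.36 = 33.7525 + 24.36 = 58.1125.
Reliability = 58.1125 / 72.61 = 0.8003.

0.8003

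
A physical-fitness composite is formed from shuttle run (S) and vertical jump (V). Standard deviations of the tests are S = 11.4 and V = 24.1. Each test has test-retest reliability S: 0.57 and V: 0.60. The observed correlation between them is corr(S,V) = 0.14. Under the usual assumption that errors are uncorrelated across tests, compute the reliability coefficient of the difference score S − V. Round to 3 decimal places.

0.545

Var(S−V) = 11.4² + 24.1² − 2·11.4·24.1·0.14 = 710.77 − 76.9272 = 633.843.
Because errors are independent across components, Cov(Tᵢ,Tⱼ) = Cov(Xᵢ,Xⱼ); the off-diagonal part of the true-score variance is the same as above.
True-score variance = [11.4²·0.57 + 24.1²·0.60] − 76.9272 = 422.563 − 76.9272 = 345.636.
Reliability = 345.636 / 633.843 = 0.545.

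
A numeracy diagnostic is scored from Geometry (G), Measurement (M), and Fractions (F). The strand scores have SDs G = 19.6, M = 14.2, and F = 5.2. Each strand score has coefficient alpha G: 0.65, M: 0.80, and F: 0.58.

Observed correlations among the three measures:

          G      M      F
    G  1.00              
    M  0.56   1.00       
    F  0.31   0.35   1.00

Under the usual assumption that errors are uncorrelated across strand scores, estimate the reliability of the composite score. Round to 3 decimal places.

0.821

Var(G+M+F) = 19.6² + 14.2² + 5.2² + 2·[19.6·14.2·0.56 + 19.6·5.2·0.31 + 14.2·5.2·0.35] = 612.84 + 426.597 = 1039.44.
Under uncorrelated errors the observed covariances equal the true-score covariances, so only the own-variance terms attenuate.
True-score variance = [19.6²·0.65 + 14.2²·0.80 + 5.2²·0.58] + 426.597 = 426.699 + 426.597 = 853.296.
Reliability = 853.296 / 1039.44 = 0.821.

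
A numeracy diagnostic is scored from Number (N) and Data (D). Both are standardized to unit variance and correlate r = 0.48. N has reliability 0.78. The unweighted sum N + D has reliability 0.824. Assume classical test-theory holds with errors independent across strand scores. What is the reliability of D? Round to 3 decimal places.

Var(N+D) = 2 + 2·0.48 = 2.960.
True-score variance = ρ_N + ρ_D + 2·0.48, so 0.824 = (0.78 + ρ_D + 0.96) / 2.960.
ρ_D = 0.824·2.960 − 0.78 − 0.96 = 0.699.

0.699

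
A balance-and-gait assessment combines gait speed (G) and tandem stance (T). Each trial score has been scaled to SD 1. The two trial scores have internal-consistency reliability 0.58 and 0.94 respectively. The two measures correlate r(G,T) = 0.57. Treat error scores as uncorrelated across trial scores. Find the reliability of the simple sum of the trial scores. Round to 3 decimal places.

Var(G+T) = 2 + 2·[0.57] = 2 + 1.14 = 3.14.
With uncorrelated errors the cross-covariances are all true-score covariance, so they carry over unchanged; only the diagonal terms shrink to ρᵢσᵢ².
True-score variance = [0.58 + 0.94] + 1.14 = 1.52 + 1.14 = 2.66.
Reliability = 2.66 / 3.14 = 0.847.

0.847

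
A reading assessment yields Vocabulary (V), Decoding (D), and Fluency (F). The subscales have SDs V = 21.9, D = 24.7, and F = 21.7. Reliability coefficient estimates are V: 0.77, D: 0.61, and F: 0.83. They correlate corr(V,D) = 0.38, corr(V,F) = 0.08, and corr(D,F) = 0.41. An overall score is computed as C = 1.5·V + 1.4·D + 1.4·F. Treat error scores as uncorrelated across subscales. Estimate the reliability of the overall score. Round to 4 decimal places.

Var(C) = 1.5²·21.9² + 1.4²·24.7² + 1.4²·21.7² + 2·[2.1·21.9·24.7·0.38 + 2.1·21.9·21.7·0.08 + 1.96·24.7·21.7·0.41] = 3197.84 + 1884.44 = 5082.29.
Because errors are independent across components, Cov(Tᵢ,Tⱼ) = Cov(Xᵢ,Xⱼ); the off-diagonal part of the true-score variance is the same as above.
True-score variance = [1.5²·21.9²·0.77 + 1.4²·24.7²·0.61 + 1.4²·21.7²·0.83] + 1884.44 = 2326.39 + 1884.44 = 4210.84.
Reliability = 4210.84 / 5082.29 = 0.8285.

0.8285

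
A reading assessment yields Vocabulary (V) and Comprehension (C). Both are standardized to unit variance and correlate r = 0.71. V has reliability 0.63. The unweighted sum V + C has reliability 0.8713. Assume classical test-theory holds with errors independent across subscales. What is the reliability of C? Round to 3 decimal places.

Var(V+C) = 2 + 2·0.71 = 3.420.
True-score variance = ρ_V + ρ_C + 2·0.71, so 0.8713 = (0.63 + ρ_C + 1.42) / 3.420.
ρ_C = 0.8713·3.420 − 0.63 − 1.42 = 0.930.

0.930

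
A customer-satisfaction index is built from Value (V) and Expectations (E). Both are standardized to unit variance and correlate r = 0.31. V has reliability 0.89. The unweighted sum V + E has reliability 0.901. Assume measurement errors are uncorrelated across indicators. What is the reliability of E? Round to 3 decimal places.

Var(V+E) = 2 + 2·0.31 = 2.620.
True-score variance = ρ_V + ρ_E + 2·0.31, so 0.901 = (0.89 + ρ_E + 0.62) / 2.620.
ρ_E = 0.901·2.620 − 0.89 − 0.62 = 0.851.

0.851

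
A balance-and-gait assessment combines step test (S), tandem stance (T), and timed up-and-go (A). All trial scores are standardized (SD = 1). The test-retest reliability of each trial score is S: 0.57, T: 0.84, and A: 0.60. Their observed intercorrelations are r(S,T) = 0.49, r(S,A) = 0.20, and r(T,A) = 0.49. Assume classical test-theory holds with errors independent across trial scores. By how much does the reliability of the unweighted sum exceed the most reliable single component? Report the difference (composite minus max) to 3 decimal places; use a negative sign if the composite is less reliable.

-0.025

Var(sum) = 3 + 2.36 = 5.36; true-score variance = 2.01 + 2.36 = 4.37; composite reliability = 0.8153.
Max component reliability = 0.8400.
Difference = 0.8153 − 0.8400 = -0.025.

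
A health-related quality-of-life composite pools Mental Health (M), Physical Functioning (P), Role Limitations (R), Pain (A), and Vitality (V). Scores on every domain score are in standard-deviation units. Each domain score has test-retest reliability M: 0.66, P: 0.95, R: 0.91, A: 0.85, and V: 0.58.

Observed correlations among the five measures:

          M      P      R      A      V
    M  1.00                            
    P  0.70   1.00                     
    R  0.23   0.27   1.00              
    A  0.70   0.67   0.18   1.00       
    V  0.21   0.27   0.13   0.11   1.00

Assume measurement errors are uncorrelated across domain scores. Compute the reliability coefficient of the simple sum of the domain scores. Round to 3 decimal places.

0.912

Var(M+P+R+A+V) = 5 + 2·[0.70 + 0.23 + 0.70 + 0.21 + 0.27 + 0.67 + 0.27 + 0.18 + 0.13 + 0.11] = 5 + 6.94 = 11.94.
With uncorrelated errors the cross-covariances are all true-score covariance, so they carry over unchanged; only the diagonal terms shrink to ρᵢσᵢ².
True-score variance = [0.66 + 0.95 + 0.91 + 0.85 + 0.58] + 6.94 = 3.95 + 6.94 = 10.89.
Reliability = 10.89 / 11.94 = 0.912.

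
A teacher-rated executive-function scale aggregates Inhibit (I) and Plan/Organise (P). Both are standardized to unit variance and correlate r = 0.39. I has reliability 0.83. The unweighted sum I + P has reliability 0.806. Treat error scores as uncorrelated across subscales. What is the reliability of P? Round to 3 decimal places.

Var(I+P) = 2 + 2·0.39 = 2.780.
True-score variance = ρ_I + ρ_P + 2·0.39, so 0.806 = (0.83 + ρ_P + 0.78) / 2.780.
ρ_P = 0.806·2.780 − 0.83 − 0.78 = 0.631.

0.631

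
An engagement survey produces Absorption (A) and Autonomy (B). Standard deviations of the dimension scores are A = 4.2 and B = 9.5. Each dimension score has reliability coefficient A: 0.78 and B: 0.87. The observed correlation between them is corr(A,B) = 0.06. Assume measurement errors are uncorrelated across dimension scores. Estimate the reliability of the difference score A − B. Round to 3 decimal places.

Var(A−B) = 4.2² + 9.5² − 2·4.2·9.5·0.06 = 107.89 − 4.788 = 103.102.
With uncorrelated errors the cross-covariances are all true-score covariance, so they carry over unchanged; only the diagonal terms shrink to ρᵢσᵢ².
True-score variance = [4.2²·0.78 + 9.5²·0.87] − 4.788 = 92.2767 − 4.788 = 87.4887.
Reliability = 87.4887 / 103.102 = 0.849.

0.849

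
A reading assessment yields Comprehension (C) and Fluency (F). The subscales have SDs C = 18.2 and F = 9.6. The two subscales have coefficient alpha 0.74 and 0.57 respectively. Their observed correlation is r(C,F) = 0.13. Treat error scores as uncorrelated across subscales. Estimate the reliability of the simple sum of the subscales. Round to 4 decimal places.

0.7318

Var(C+F) = 18.2² + 9.6² + 2·[18.2·9.6·0.13] = 423.4 + 45.4272 = 468.827.
With uncorrelated errors the cross-covariances are all true-score covariance, so they carry over unchanged; only the diagonal terms shrink to ρᵢσᵢ².
True-score variance = [18.2²·0.74 + 9.6²·0.57] + 45.4272 = 297.649 + 45.4272 = 343.076.
Reliability = 343.076 / 468.827 = 0.7318.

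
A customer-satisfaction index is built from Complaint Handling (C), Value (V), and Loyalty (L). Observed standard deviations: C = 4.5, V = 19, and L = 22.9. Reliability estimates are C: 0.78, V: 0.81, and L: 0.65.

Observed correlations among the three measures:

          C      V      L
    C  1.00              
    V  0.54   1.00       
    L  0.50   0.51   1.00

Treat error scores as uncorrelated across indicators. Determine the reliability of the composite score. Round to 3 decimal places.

0.834

Var(C+V+L) = 4.5² + 19² + 22.9² + 2·[4.5·19·0.54 + 4.5·22.9·0.50 + 19·22.9·0.51] = 905.66 + 639.192 = 1544.85.
With uncorrelated errors the cross-covariances are all true-score covariance, so they carry over unchanged; only the diagonal terms shrink to ρᵢσᵢ².
True-score variance = [4.5²·0.78 + 19²·0.81 + 22.9²·0.65] + 639.192 = 649.072 + 639.192 = 1288.26.
Reliability = 1288.26 / 1544.85 = 0.834.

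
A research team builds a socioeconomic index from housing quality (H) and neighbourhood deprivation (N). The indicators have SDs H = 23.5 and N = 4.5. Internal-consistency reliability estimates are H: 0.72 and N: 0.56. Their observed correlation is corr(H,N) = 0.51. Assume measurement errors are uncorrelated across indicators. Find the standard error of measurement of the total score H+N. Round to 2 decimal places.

Var(total) = 572.5 + 107.865 = 680.365.
True-score variance = 408.96 + 107.865 = 516.825, so reliability = 0.7596.
Error variance = 680.365 − 516.825 = 163.54; SEM = √163.54 = 12.79.

12.79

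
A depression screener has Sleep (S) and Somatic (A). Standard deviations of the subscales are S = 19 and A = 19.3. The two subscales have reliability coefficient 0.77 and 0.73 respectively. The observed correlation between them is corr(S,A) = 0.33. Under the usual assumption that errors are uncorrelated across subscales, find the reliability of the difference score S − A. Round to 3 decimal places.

Var(S−A) = 19² + 19.3² − 2·19·19.3·0.33 = 733.49 − 242.022 = 491.468.
Because errors are independent across components, Cov(Tᵢ,Tⱼ) = Cov(Xᵢ,Xⱼ); the off-diagonal part of the true-score variance is the same as above.
True-score variance = [19²·0.77 + 19.3²·0.73] − 242.022 = 549.888 − 242.022 = 307.866.
Reliability = 307.866 / 491.468 = 0.626.

0.626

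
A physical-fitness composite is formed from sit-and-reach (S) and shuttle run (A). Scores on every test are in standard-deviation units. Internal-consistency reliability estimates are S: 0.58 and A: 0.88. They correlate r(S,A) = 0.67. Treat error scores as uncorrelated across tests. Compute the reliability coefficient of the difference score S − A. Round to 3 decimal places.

0.182

Var(S−A) = 1 + 1 − 2·0.67 = 2 − 1.34 = 0.66.
With uncorrelated errors the cross-covariances are all true-score covariance, so they carry over unchanged; only the diagonal terms shrink to ρᵢσᵢ².
True-score variance = [0.58 + 0.88] − 1.34 = 1.46 − 1.34 = 0.12.
Reliability = 0.12 / 0.66 = 0.182.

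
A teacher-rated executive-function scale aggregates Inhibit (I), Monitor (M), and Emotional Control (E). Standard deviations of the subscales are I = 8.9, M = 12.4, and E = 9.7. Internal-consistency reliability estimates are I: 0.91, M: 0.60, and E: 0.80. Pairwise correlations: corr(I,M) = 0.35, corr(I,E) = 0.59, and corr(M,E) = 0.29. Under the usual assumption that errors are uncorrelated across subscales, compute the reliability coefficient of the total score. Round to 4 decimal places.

Var(I+M+E) = 8.9² + 12.4² + 9.7² + 2·[8.9·12.4·0.35 + 8.9·9.7·0.59 + 12.4·9.7·0.29] = 327.06 + 248.884 = 575.944.
Under uncorrelated errors the observed covariances equal the true-score covariances, so only the own-variance terms attenuate.
True-score variance = [8.9²·0.91 + 12.4²·0.60 + 9.7²·0.80] + 248.884 = 239.609 + 248.884 = 488.493.
Reliability = 488.493 / 575.944 = 0.8482.

0.8482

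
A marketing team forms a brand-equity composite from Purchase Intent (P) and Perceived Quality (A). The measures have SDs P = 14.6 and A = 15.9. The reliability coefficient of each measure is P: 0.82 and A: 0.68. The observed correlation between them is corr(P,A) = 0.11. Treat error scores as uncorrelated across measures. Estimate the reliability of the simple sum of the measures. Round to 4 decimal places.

0.7693

Var(P+A) = 14.6² + 15.9² + 2·[14.6·15.9·0.11] = 465.97 + 51.0708 = 517.041.
Because errors are independent across components, Cov(Tᵢ,Tⱼ) = Cov(Xᵢ,Xⱼ); the off-diagonal part of the true-score variance is the same as above.
True-score variance = [14.6²·0.82 + 15.9²·0.68] + 51.0708 = 346.702 + 51.0708 = 397.773.
Reliability = 397.773 / 517.041 = 0.7693.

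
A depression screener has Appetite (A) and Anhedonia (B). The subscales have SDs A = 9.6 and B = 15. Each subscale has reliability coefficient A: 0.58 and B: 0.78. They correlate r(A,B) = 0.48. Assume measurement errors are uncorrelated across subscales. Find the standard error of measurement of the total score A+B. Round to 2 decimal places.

9.39

Var(total) = 317.16 + 138.24 = 455.4.
True-score variance = 228.953 + 138.24 = 367.193, so reliability = 0.8063.
Error variance = 455.4 − 367.193 = 88.2072; SEM = √88.2072 = 9.39.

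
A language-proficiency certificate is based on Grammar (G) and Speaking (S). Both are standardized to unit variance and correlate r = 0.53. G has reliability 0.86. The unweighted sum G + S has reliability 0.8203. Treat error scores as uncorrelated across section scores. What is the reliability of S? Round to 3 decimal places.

Var(G+S) = 2 + 2·0.53 = 3.060.
True-score variance = ρ_G + ρ_S + 2·0.53, so 0.8203 = (0.86 + ρ_S + 1.06) / 3.060.
ρ_S = 0.8203·3.060 − 0.86 − 1.06 = 0.590.

0.590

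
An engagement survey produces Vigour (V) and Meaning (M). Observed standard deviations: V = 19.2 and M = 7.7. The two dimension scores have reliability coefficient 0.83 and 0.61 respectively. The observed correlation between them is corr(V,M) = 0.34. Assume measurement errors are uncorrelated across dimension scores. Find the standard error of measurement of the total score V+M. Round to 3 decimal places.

Var(total) = 427.93 + 100.531 = 528.461.
True-score variance = 342.138 + 100.531 = 442.669, so reliability = 0.8377.
Error variance = 528.461 − 442.669 = 85.7919; SEM = √85.7919 = 9.262.

9.262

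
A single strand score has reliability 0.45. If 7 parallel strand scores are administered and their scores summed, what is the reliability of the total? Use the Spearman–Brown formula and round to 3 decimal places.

ρ_k = kρ / (1 + (k−1)ρ) = 7·0.45 / (1 + 6·0.45) = 3.150 / 3.700 = 0.851.

0.851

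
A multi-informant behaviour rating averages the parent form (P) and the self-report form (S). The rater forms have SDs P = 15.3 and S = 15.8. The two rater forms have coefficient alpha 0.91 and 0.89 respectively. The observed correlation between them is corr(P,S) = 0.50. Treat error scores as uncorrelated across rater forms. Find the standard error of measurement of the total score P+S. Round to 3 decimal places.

6.966

Var(total) = 483.73 + 241.74 = 725.47.
True-score variance = 435.202 + 241.74 = 676.942, so reliability = 0.9331.
Error variance = 725.47 − 676.942 = 48.5285; SEM = √48.5285 = 6.966.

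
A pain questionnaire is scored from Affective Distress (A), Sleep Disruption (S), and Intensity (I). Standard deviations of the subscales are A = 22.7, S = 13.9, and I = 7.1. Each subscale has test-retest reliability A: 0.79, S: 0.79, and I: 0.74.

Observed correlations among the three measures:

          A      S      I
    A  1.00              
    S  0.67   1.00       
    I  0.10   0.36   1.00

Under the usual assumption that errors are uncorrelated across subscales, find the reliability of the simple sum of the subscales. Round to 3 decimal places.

Var(A+S+I) = 22.7² + 13.9² + 7.1² + 2·[22.7·13.9·0.67 + 22.7·7.1·0.10 + 13.9·7.1·0.36] = 758.91 + 526.101 = 1285.01.
Under uncorrelated errors the observed covariances equal the true-score covariances, so only the own-variance terms attenuate.
True-score variance = [22.7²·0.79 + 13.9²·0.79 + 7.1²·0.74] + 526.101 = 597.018 + 526.101 = 1123.12.
Reliability = 1123.12 / 1285.01 = 0.874.

0.874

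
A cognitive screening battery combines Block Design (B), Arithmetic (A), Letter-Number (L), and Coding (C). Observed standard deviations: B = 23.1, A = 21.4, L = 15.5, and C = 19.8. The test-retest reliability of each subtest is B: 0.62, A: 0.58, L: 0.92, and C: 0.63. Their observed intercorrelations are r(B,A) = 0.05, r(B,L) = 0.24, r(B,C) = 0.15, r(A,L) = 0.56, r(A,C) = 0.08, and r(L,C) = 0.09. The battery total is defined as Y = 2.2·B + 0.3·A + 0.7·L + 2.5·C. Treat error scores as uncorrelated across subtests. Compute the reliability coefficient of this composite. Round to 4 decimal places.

0.7040

Var(Y) = 2.2²·23.1² + 0.3²·21.4² + 0.7²·15.5² + 2.5²·19.8² + 2·[0.66·23.1·21.4·0.05 + 1.54·23.1·15.5·0.24 + 5.5·23.1·19.8·0.15 + 0.21·21.4·15.5·0.56 + 0.75·21.4·19.8·0.08 + 1.75·15.5·19.8·0.09] = 5191.86 + 1277.51 = 6469.37.
Because errors are independent across components, Cov(Tᵢ,Tⱼ) = Cov(Xᵢ,Xⱼ); the off-diagonal part of the true-score variance is the same as above.
True-score variance = [2.2²·23.1²·0.62 + 0.3²·21.4²·0.58 + 0.7²·15.5²·0.92 + 2.5²·19.8²·0.63] + 1277.51 = 3277.12 + 1277.51 = 4554.63.
Reliability = 4554.63 / 6469.37 = 0.7040.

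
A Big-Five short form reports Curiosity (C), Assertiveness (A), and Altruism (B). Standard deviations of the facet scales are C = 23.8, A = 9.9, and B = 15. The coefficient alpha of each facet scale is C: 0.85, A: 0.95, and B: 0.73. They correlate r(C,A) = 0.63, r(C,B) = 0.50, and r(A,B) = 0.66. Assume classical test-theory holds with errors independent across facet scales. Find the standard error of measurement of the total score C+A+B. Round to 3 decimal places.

12.273

Var(total) = 889.45 + 849.901 = 1739.35.
True-score variance = 738.834 + 849.901 = 1588.73, so reliability = 0.9134.
Error variance = 1739.35 − 1588.73 = 150.617; SEM = √150.617 = 12.273.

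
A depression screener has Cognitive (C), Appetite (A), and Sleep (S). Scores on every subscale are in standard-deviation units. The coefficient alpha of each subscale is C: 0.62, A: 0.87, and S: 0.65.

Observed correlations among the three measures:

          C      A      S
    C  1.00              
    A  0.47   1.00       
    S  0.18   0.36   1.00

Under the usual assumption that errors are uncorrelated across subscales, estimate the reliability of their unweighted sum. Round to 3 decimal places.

Var(C+A+S) = 3 + 2·[0.47 + 0.18 + 0.36] = 3 + 2.02 = 5.02.
Under uncorrelated errors the observed covariances equal the true-score covariances, so only the own-variance terms attenuate.
True-score variance = [0.62 + 0.87 + 0.65] + 2.02 = 2.14 + 2.02 = 4.16.
Reliability = 4.16 / 5.02 = 0.829.

0.829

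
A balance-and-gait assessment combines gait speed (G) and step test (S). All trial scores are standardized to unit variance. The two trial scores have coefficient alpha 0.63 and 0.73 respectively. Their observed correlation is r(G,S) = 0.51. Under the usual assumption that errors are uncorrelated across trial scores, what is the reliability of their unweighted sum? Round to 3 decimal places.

Var(G+S) = 2 + 2·[0.51] = 2 + 1.02 = 3.02.
With uncorrelated errors the cross-covariances are all true-score covariance, so they carry over unchanged; only the diagonal terms shrink to ρᵢσᵢ².
True-score variance = [0.63 + 0.73] + 1.02 = 1.36 + 1.02 = 2.38.
Reliability = 2.38 / 3.02 = 0.788.

0.788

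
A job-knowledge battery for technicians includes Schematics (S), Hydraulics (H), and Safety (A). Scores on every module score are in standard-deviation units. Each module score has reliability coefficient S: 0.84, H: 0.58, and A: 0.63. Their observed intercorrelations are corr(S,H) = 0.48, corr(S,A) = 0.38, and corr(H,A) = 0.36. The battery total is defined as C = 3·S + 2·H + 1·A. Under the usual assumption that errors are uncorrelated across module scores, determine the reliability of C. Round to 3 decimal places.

Var(C) = 3² + 2² + 1 + 2·[6·0.48 + 3·0.38 + 2·0.36] = 14 + 9.48 = 23.48.
With uncorrelated errors the cross-covariances are all true-score covariance, so they carry over unchanged; only the diagonal terms shrink to ρᵢσᵢ².
True-score variance = [3²·0.84 + 2²·0.58 + 0.63] + 9.48 = 10.51 + 9.48 = 19.99.
Reliability = 19.99 / 23.48 = 0.851.

0.851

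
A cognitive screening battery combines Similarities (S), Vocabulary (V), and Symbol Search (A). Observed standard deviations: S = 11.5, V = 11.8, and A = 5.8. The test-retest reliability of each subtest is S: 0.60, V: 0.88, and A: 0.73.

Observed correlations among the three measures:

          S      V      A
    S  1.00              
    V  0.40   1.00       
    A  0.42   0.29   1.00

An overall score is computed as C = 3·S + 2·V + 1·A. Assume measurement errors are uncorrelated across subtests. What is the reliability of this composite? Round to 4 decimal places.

Var(C) = 3²·11.5² + 2²·11.8² + 5.8² + 2·[6·11.5·11.8·0.40 + 3·11.5·5.8·0.42 + 2·11.8·5.8·0.29] = 1780.85 + 898.834 = 2679.68.
With uncorrelated errors the cross-covariances are all true-score covariance, so they carry over unchanged; only the diagonal terms shrink to ρᵢσᵢ².
True-score variance = [3²·11.5²·0.60 + 2²·11.8²·0.88 + 5.8²·0.73] + 898.834 = 1228.83 + 898.834 = 2127.67.
Reliability = 2127.67 / 2679.68 = 0.7940.

0.7940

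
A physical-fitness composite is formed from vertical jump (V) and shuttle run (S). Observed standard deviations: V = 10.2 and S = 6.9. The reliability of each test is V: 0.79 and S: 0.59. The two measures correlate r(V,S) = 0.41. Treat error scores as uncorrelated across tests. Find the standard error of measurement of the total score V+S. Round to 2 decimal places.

6.43

Var(total) = 151.65 + 57.7116 = 209.362.
True-score variance = 110.281 + 57.7116 = 167.993, so reliability = 0.8024.
Error variance = 209.362 − 167.993 = 41.3685; SEM = √41.3685 = 6.43.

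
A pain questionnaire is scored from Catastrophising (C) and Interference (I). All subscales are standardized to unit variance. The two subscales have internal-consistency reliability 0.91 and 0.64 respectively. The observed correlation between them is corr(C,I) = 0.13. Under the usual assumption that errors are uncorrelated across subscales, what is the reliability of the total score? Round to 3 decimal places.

0.801

Var(C+I) = 2 + 2·[0.13] = 2 + 0.26 = 2.26.
Under uncorrelated errors the observed covariances equal the true-score covariances, so only the own-variance terms attenuate.
True-score variance = [0.91 + 0.64] + 0.26 = 1.55 + 0.26 = 1.81.
Reliability = 1.81 / 2.26 = 0.801.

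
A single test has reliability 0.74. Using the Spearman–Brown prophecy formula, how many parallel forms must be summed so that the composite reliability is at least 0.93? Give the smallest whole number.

5

k ≥ ρ*(1−ρ₁)/(ρ₁(1−ρ*)) = 0.93·0.26 / (0.74·0.07) = 4.668.
Smallest integer k = 5.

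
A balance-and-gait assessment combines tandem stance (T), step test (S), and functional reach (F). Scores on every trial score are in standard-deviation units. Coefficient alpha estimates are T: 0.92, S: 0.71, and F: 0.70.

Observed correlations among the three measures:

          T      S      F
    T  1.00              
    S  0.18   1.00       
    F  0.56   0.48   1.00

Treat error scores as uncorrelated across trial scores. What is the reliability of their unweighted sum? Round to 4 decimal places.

0.8768

Var(T+S+F) = 3 + 2·[0.18 + 0.56 + 0.48] = 3 + 2.44 = 5.44.
With uncorrelated errors the cross-covariances are all true-score covariance, so they carry over unchanged; only the diagonal terms shrink to ρᵢσᵢ².
True-score variance = [0.92 + 0.71 + 0.70] + 2.44 = 2.33 + 2.44 = 4.77.
Reliability = 4.77 / 5.44 = 0.8768.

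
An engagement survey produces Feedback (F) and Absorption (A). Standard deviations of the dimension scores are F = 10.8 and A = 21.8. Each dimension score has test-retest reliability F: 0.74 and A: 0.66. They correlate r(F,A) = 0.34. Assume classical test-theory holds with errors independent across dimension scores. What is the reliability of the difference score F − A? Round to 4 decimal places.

Var(F−A) = 10.8² + 21.8² − 2·10.8·21.8·0.34 = 591.88 − 160.099 = 431.781.
Under uncorrelated errors the observed covariances equal the true-score covariances, so only the own-variance terms attenuate.
True-score variance = [10.8²·0.74 + 21.8²·0.66] − 160.099 = 399.972 − 160.099 = 239.873.
Reliability = 239.873 / 431.781 = 0.5555.

0.5555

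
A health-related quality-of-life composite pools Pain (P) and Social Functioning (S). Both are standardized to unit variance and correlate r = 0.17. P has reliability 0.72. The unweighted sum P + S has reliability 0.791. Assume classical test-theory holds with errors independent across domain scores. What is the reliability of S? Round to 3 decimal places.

0.791

Var(P+S) = 2 + 2·0.17 = 2.340.
True-score variance = ρ_P + ρ_S + 2·0.17, so 0.791 = (0.72 + ρ_S + 0.34) / 2.340.
ρ_S = 0.791·2.340 − 0.72 − 0.34 = 0.791.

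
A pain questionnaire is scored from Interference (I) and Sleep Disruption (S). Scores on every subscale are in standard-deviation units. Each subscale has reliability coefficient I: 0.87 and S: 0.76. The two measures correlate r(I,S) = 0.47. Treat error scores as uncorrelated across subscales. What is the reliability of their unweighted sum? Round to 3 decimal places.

0.874

Var(I+S) = 2 + 2·[0.47] = 2 + 0.94 = 2.94.
Because errors are independent across components, Cov(Tᵢ,Tⱼ) = Cov(Xᵢ,Xⱼ); the off-diagonal part of the true-score variance is the same as above.
True-score variance = [0.87 + 0.76] + 0.94 = 1.63 + 0.94 = 2.57.
Reliability = 2.57 / 2.94 = 0.874.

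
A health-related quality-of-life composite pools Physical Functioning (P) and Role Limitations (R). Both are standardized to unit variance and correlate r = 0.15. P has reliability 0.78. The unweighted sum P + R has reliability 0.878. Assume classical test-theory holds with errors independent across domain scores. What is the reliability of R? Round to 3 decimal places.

0.939

Var(P+R) = 2 + 2·0.15 = 2.300.
True-score variance = ρ_P + ρ_R + 2·0.15, so 0.878 = (0.78 + ρ_R + 0.30) / 2.300.
ρ_R = 0.878·2.300 − 0.78 − 0.30 = 0.939.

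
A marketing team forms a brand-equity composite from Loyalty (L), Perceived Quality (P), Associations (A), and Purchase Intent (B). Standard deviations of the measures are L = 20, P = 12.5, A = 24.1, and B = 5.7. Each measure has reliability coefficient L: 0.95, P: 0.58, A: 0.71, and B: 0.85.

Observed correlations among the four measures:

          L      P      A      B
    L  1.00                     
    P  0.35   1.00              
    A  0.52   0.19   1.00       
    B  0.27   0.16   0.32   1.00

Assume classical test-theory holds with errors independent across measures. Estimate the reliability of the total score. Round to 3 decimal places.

0.879

Var(L+P+A+B) = 20² + 12.5² + 24.1² + 5.7² + 2·[20·12.5·0.35 + 20·24.1·0.52 + 20·5.7·0.27 + 12.5·24.1·0.19 + 12.5·5.7·0.16 + 24.1·5.7·0.32] = 1169.55 + 963.032 = 2132.58.
With uncorrelated errors the cross-covariances are all true-score covariance, so they carry over unchanged; only the diagonal terms shrink to ρᵢσᵢ².
True-score variance = [20²·0.95 + 12.5²·0.58 + 24.1²·0.71 + 5.7²·0.85] + 963.032 = 910.617 + 963.032 = 1873.65.
Reliability = 1873.65 / 2132.58 = 0.879.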